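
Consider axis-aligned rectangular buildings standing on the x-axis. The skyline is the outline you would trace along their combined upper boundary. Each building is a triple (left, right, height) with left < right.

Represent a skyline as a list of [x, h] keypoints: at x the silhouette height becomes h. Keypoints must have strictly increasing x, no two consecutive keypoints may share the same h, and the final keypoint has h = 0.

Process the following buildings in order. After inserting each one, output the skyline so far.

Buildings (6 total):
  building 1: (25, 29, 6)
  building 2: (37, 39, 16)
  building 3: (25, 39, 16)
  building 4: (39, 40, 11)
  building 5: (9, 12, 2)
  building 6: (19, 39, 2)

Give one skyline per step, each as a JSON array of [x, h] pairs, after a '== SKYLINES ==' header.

== SKYLINES ==
[[25,6],[29,0]]
[[25,6],[29,0],[37,16],[39,0]]
[[25,16],[39,0]]
[[25,16],[39,11],[40,0]]
[[9,2],[12,0],[25,16],[39,11],[40,0]]
[[9,2],[12,0],[19,2],[25,16],[39,11],[40,0]]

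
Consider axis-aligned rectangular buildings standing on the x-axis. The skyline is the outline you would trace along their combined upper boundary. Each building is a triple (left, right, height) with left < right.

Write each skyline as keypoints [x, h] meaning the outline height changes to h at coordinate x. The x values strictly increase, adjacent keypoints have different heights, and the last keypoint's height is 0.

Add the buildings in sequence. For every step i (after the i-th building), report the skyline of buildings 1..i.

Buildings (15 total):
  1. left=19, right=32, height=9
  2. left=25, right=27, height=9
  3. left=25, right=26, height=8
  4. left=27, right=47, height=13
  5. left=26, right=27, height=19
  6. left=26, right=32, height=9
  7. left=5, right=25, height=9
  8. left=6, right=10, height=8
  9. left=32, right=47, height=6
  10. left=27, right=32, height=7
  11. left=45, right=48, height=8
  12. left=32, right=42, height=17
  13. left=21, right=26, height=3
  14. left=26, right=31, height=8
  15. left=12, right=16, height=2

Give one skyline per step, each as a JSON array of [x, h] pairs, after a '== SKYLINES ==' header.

== SKYLINES ==
[[19,9],[32,0]]
[[19,9],[32,0]]
[[19,9],[32,0]]
[[19,9],[27,13],[47,0]]
[[19,9],[26,19],[27,13],[47,0]]
[[19,9],[26,19],[27,13],[47,0]]
[[5,9],[26,19],[27,13],[47,0]]
[[5,9],[26,19],[27,13],[47,0]]
[[5,9],[26,19],[27,13],[47,0]]
[[5,9],[26,19],[27,13],[47,0]]
[[5,9],[26,19],[27,13],[47,8],[48,0]]
[[5,9],[26,19],[27,13],[32,17],[42,13],[47,8],[48,0]]
[[5,9],[26,19],[27,13],[32,17],[42,13],[47,8],[48,0]]
[[5,9],[26,19],[27,13],[32,17],[42,13],[47,8],[48,0]]
[[5,9],[26,19],[27,13],[32,17],[42,13],[47,8],[48,0]]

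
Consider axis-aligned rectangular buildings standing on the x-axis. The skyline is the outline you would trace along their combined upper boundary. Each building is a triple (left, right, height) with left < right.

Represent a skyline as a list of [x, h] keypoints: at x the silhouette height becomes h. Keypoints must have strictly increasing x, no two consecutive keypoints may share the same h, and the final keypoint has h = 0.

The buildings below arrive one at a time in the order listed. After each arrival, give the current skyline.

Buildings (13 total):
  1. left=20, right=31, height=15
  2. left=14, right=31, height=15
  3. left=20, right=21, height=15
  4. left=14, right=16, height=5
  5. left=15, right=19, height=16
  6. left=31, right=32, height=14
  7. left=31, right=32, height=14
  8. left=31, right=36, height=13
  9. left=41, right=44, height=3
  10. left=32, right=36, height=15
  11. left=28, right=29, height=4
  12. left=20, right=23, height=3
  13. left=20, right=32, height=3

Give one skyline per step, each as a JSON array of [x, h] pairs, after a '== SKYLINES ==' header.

== SKYLINES ==
[[20,15],[31,0]]
[[14,15],[31,0]]
[[14,15],[31,0]]
[[14,15],[31,0]]
[[14,15],[15,16],[19,15],[31,0]]
[[14,15],[15,16],[19,15],[31,14],[32,0]]
[[14,15],[15,16],[19,15],[31,14],[32,0]]
[[14,15],[15,16],[19,15],[31,14],[32,13],[36,0]]
[[14,15],[15,16],[19,15],[31,14],[32,13],[36,0],[41,3],[44,0]]
[[14,15],[15,16],[19,15],[31,14],[32,15],[36,0],[41,3],[44,0]]
[[14,15],[15,16],[19,15],[31,14],[32,15],[36,0],[41,3],[44,0]]
[[14,15],[15,16],[19,15],[31,14],[32,15],[36,0],[41,3],[44,0]]
[[14,15],[15,16],[19,15],[31,14],[32,15],[36,0],[41,3],[44,0]]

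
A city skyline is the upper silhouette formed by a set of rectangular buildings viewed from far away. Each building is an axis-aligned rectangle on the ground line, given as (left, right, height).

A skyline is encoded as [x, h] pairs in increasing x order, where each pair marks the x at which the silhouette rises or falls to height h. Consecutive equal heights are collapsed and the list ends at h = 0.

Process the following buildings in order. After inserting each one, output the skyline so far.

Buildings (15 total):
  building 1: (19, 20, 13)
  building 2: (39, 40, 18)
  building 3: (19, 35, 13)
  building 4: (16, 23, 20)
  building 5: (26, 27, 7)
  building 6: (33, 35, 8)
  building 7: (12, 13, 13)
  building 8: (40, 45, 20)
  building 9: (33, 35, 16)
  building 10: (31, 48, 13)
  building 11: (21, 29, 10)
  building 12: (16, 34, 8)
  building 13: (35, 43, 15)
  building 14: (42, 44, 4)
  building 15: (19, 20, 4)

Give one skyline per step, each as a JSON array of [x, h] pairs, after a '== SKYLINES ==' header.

== SKYLINES ==
[[19,13],[20,0]]
[[19,13],[20,0],[39,18],[40,0]]
[[19,13],[35,0],[39,18],[40,0]]
[[16,20],[23,13],[35,0],[39,18],[40,0]]
[[16,20],[23,13],[35,0],[39,18],[40,0]]
[[16,20],[23,13],[35,0],[39,18],[40,0]]
[[12,13],[13,0],[16,20],[23,13],[35,0],[39,18],[40,0]]
[[12,13],[13,0],[16,20],[23,13],[35,0],[39,18],[40,20],[45,0]]
[[12,13],[13,0],[16,20],[23,13],[33,16],[35,0],[39,18],[40,20],[45,0]]
[[12,13],[13,0],[16,20],[23,13],[33,16],[35,13],[39,18],[40,20],[45,13],[48,0]]
[[12,13],[13,0],[16,20],[23,13],[33,16],[35,13],[39,18],[40,20],[45,13],[48,0]]
[[12,13],[13,0],[16,20],[23,13],[33,16],[35,13],[39,18],[40,20],[45,13],[48,0]]
[[12,13],[13,0],[16,20],[23,13],[33,16],[35,15],[39,18],[40,20],[45,13],[48,0]]
[[12,13],[13,0],[16,20],[23,13],[33,16],[35,15],[39,18],[40,20],[45,13],[48,0]]
[[12,13],[13,0],[16,20],[23,13],[33,16],[35,15],[39,18],[40,20],[45,13],[48,0]]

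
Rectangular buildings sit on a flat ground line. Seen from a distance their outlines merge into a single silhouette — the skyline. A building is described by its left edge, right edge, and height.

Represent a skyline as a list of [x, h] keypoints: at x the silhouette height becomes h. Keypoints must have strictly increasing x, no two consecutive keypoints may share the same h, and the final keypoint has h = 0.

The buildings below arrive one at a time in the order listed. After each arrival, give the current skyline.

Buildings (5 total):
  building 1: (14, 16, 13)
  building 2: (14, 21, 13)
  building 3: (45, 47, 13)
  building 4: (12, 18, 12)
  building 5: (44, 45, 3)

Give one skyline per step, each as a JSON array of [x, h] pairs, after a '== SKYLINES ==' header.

== SKYLINES ==
[[14,13],[16,0]]
[[14,13],[21,0]]
[[14,13],[21,0],[45,13],[47,0]]
[[12,12],[14,13],[21,0],[45,13],[47,0]]
[[12,12],[14,13],[21,0],[44,3],[45,13],[47,0]]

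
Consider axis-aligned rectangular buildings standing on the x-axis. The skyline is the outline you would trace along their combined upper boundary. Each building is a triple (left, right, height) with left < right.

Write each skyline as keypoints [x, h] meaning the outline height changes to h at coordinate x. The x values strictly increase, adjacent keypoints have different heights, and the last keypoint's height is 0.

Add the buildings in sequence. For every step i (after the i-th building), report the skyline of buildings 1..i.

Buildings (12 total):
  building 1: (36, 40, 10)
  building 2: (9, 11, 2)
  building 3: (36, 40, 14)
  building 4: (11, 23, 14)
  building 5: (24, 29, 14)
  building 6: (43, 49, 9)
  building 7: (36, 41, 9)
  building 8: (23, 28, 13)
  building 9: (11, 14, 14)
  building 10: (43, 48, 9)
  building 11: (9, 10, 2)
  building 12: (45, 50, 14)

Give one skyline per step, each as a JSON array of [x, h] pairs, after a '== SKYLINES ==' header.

== SKYLINES ==
[[36,10],[40,0]]
[[9,2],[11,0],[36,10],[40,0]]
[[9,2],[11,0],[36,14],[40,0]]
[[9,2],[11,14],[23,0],[36,14],[40,0]]
[[9,2],[11,14],[23,0],[24,14],[29,0],[36,14],[40,0]]
[[9,2],[11,14],[23,0],[24,14],[29,0],[36,14],[40,0],[43,9],[49,0]]
[[9,2],[11,14],[23,0],[24,14],[29,0],[36,14],[40,9],[41,0],[43,9],[49,0]]
[[9,2],[11,14],[23,13],[24,14],[29,0],[36,14],[40,9],[41,0],[43,9],[49,0]]
[[9,2],[11,14],[23,13],[24,14],[29,0],[36,14],[40,9],[41,0],[43,9],[49,0]]
[[9,2],[11,14],[23,13],[24,14],[29,0],[36,14],[40,9],[41,0],[43,9],[49,0]]
[[9,2],[11,14],[23,13],[24,14],[29,0],[36,14],[40,9],[41,0],[43,9],[49,0]]
[[9,2],[11,14],[23,13],[24,14],[29,0],[36,14],[40,9],[41,0],[43,9],[45,14],[50,0]]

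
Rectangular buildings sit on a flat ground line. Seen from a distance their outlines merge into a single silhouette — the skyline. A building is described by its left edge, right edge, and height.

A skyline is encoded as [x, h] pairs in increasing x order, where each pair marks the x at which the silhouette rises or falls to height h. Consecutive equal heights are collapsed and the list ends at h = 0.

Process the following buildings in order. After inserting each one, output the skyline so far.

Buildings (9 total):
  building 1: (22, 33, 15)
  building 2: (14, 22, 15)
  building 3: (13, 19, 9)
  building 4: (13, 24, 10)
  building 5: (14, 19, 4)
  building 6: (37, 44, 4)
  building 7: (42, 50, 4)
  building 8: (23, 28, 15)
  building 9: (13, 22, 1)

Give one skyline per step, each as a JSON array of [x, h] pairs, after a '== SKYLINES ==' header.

== SKYLINES ==
[[22,15],[33,0]]
[[14,15],[33,0]]
[[13,9],[14,15],[33,0]]
[[13,10],[14,15],[33,0]]
[[13,10],[14,15],[33,0]]
[[13,10],[14,15],[33,0],[37,4],[44,0]]
[[13,10],[14,15],[33,0],[37,4],[50,0]]
[[13,10],[14,15],[33,0],[37,4],[50,0]]
[[13,10],[14,15],[33,0],[37,4],[50,0]]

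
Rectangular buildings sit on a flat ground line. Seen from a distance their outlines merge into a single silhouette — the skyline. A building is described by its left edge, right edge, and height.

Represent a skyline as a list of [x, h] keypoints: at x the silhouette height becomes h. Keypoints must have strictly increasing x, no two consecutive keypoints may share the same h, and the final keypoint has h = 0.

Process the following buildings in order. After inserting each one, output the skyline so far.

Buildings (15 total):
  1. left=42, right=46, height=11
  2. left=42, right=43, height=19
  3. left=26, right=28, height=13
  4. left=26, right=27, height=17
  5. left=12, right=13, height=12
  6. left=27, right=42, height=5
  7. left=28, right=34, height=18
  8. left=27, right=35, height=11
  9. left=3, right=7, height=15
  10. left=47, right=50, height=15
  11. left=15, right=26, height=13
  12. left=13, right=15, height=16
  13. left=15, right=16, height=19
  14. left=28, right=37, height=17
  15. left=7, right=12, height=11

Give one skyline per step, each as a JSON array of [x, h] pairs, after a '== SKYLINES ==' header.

== SKYLINES ==
[[42,11],[46,0]]
[[42,19],[43,11],[46,0]]
[[26,13],[28,0],[42,19],[43,11],[46,0]]
[[26,17],[27,13],[28,0],[42,19],[43,11],[46,0]]
[[12,12],[13,0],[26,17],[27,13],[28,0],[42,19],[43,11],[46,0]]
[[12,12],[13,0],[26,17],[27,13],[28,5],[42,19],[43,11],[46,0]]
[[12,12],[13,0],[26,17],[27,13],[28,18],[34,5],[42,19],[43,11],[46,0]]
[[12,12],[13,0],[26,17],[27,13],[28,18],[34,11],[35,5],[42,19],[43,11],[46,0]]
[[3,15],[7,0],[12,12],[13,0],[26,17],[27,13],[28,18],[34,11],[35,5],[42,19],[43,11],[46,0]]
[[3,15],[7,0],[12,12],[13,0],[26,17],[27,13],[28,18],[34,11],[35,5],[42,19],[43,11],[46,0],[47,15],[50,0]]
[[3,15],[7,0],[12,12],[13,0],[15,13],[26,17],[27,13],[28,18],[34,11],[35,5],[42,19],[43,11],[46,0],[47,15],[50,0]]
[[3,15],[7,0],[12,12],[13,16],[15,13],[26,17],[27,13],[28,18],[34,11],[35,5],[42,19],[43,11],[46,0],[47,15],[50,0]]
[[3,15],[7,0],[12,12],[13,16],[15,19],[16,13],[26,17],[27,13],[28,18],[34,11],[35,5],[42,19],[43,11],[46,0],[47,15],[50,0]]
[[3,15],[7,0],[12,12],[13,16],[15,19],[16,13],[26,17],[27,13],[28,18],[34,17],[37,5],[42,19],[43,11],[46,0],[47,15],[50,0]]
[[3,15],[7,11],[12,12],[13,16],[15,19],[16,13],[26,17],[27,13],[28,18],[34,17],[37,5],[42,19],[43,11],[46,0],[47,15],[50,0]]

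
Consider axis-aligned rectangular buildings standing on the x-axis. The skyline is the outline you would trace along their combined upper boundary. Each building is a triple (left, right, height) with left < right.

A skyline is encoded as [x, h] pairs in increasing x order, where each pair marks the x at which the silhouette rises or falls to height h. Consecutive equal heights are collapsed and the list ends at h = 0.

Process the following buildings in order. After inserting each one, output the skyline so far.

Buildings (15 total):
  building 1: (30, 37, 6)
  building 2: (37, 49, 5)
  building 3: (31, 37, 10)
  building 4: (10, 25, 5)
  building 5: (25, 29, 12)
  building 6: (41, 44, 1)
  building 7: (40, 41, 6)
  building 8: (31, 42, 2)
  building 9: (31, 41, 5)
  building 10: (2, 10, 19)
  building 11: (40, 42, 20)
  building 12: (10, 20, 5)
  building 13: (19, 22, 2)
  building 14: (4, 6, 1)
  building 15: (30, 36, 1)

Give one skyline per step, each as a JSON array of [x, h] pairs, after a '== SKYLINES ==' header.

== SKYLINES ==
[[30,6],[37,0]]
[[30,6],[37,5],[49,0]]
[[30,6],[31,10],[37,5],[49,0]]
[[10,5],[25,0],[30,6],[31,10],[37,5],[49,0]]
[[10,5],[25,12],[29,0],[30,6],[31,10],[37,5],[49,0]]
[[10,5],[25,12],[29,0],[30,6],[31,10],[37,5],[49,0]]
[[10,5],[25,12],[29,0],[30,6],[31,10],[37,5],[40,6],[41,5],[49,0]]
[[10,5],[25,12],[29,0],[30,6],[31,10],[37,5],[40,6],[41,5],[49,0]]
[[10,5],[25,12],[29,0],[30,6],[31,10],[37,5],[40,6],[41,5],[49,0]]
[[2,19],[10,5],[25,12],[29,0],[30,6],[31,10],[37,5],[40,6],[41,5],[49,0]]
[[2,19],[10,5],[25,12],[29,0],[30,6],[31,10],[37,5],[40,20],[42,5],[49,0]]
[[2,19],[10,5],[25,12],[29,0],[30,6],[31,10],[37,5],[40,20],[42,5],[49,0]]
[[2,19],[10,5],[25,12],[29,0],[30,6],[31,10],[37,5],[40,20],[42,5],[49,0]]
[[2,19],[10,5],[25,12],[29,0],[30,6],[31,10],[37,5],[40,20],[42,5],[49,0]]
[[2,19],[10,5],[25,12],[29,0],[30,6],[31,10],[37,5],[40,20],[42,5],[49,0]]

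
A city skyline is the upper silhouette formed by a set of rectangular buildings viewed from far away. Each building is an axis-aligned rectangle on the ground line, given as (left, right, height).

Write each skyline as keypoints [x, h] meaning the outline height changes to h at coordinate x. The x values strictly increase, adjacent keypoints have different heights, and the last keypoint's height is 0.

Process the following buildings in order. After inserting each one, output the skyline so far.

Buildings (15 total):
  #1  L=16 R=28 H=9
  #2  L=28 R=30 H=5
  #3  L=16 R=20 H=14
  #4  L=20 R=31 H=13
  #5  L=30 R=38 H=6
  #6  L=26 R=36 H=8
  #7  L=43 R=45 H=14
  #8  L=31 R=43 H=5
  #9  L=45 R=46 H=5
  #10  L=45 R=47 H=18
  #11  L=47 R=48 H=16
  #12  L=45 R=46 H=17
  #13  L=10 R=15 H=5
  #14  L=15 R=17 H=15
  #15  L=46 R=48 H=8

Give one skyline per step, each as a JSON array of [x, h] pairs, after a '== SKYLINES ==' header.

== SKYLINES ==
[[16,9],[28,0]]
[[16,9],[28,5],[30,0]]
[[16,14],[20,9],[28,5],[30,0]]
[[16,14],[20,13],[31,0]]
[[16,14],[20,13],[31,6],[38,0]]
[[16,14],[20,13],[31,8],[36,6],[38,0]]
[[16,14],[20,13],[31,8],[36,6],[38,0],[43,14],[45,0]]
[[16,14],[20,13],[31,8],[36,6],[38,5],[43,14],[45,0]]
[[16,14],[20,13],[31,8],[36,6],[38,5],[43,14],[45,5],[46,0]]
[[16,14],[20,13],[31,8],[36,6],[38,5],[43,14],[45,18],[47,0]]
[[16,14],[20,13],[31,8],[36,6],[38,5],[43,14],[45,18],[47,16],[48,0]]
[[16,14],[20,13],[31,8],[36,6],[38,5],[43,14],[45,18],[47,16],[48,0]]
[[10,5],[15,0],[16,14],[20,13],[31,8],[36,6],[38,5],[43,14],[45,18],[47,16],[48,0]]
[[10,5],[15,15],[17,14],[20,13],[31,8],[36,6],[38,5],[43,14],[45,18],[47,16],[48,0]]
[[10,5],[15,15],[17,14],[20,13],[31,8],[36,6],[38,5],[43,14],[45,18],[47,16],[48,0]]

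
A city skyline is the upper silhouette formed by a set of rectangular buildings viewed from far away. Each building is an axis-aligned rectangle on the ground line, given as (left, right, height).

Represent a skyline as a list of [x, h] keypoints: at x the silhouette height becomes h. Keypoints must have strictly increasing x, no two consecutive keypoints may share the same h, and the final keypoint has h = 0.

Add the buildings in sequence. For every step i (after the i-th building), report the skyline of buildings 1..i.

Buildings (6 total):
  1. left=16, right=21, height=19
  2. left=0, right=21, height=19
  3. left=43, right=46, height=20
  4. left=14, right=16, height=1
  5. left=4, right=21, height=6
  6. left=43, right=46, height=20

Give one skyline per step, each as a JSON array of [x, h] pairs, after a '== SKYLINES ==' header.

== SKYLINES ==
[[16,19],[21,0]]
[[0,19],[21,0]]
[[0,19],[21,0],[43,20],[46,0]]
[[0,19],[21,0],[43,20],[46,0]]
[[0,19],[21,0],[43,20],[46,0]]
[[0,19],[21,0],[43,20],[46,0]]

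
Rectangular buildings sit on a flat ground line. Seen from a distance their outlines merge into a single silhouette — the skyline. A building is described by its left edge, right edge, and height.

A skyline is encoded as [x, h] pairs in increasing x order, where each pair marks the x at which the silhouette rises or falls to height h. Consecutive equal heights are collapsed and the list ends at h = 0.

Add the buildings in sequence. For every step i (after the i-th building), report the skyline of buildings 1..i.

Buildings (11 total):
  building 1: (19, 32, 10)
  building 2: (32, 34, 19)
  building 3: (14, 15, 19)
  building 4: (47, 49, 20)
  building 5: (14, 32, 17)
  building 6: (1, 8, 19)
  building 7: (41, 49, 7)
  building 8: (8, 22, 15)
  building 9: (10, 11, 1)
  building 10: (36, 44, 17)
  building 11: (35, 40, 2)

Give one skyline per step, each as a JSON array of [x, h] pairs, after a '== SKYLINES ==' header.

== SKYLINES ==
[[19,10],[32,0]]
[[19,10],[32,19],[34,0]]
[[14,19],[15,0],[19,10],[32,19],[34,0]]
[[14,19],[15,0],[19,10],[32,19],[34,0],[47,20],[49,0]]
[[14,19],[15,17],[32,19],[34,0],[47,20],[49,0]]
[[1,19],[8,0],[14,19],[15,17],[32,19],[34,0],[47,20],[49,0]]
[[1,19],[8,0],[14,19],[15,17],[32,19],[34,0],[41,7],[47,20],[49,0]]
[[1,19],[8,15],[14,19],[15,17],[32,19],[34,0],[41,7],[47,20],[49,0]]
[[1,19],[8,15],[14,19],[15,17],[32,19],[34,0],[41,7],[47,20],[49,0]]
[[1,19],[8,15],[14,19],[15,17],[32,19],[34,0],[36,17],[44,7],[47,20],[49,0]]
[[1,19],[8,15],[14,19],[15,17],[32,19],[34,0],[35,2],[36,17],[44,7],[47,20],[49,0]]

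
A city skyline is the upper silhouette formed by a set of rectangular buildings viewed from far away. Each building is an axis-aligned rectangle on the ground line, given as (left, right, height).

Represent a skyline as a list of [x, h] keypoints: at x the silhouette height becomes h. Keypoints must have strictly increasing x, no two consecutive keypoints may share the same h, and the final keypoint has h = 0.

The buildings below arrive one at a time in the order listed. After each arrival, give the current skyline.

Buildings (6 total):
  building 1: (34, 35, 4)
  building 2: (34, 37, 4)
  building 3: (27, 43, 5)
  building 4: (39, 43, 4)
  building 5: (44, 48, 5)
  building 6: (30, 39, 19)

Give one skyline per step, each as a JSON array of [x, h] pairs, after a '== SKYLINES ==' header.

== SKYLINES ==
[[34,4],[35,0]]
[[34,4],[37,0]]
[[27,5],[43,0]]
[[27,5],[43,0]]
[[27,5],[43,0],[44,5],[48,0]]
[[27,5],[30,19],[39,5],[43,0],[44,5],[48,0]]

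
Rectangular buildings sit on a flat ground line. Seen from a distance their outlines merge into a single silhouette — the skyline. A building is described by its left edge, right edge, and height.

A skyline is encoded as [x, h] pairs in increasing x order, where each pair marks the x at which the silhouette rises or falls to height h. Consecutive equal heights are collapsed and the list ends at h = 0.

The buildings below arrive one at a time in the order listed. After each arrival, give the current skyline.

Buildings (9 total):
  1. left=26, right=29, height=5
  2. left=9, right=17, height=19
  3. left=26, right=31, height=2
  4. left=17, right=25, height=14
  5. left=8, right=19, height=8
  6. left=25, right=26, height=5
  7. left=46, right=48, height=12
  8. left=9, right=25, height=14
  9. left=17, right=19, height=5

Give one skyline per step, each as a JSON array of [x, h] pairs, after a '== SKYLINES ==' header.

== SKYLINES ==
[[26,5],[29,0]]
[[9,19],[17,0],[26,5],[29,0]]
[[9,19],[17,0],[26,5],[29,2],[31,0]]
[[9,19],[17,14],[25,0],[26,5],[29,2],[31,0]]
[[8,8],[9,19],[17,14],[25,0],[26,5],[29,2],[31,0]]
[[8,8],[9,19],[17,14],[25,5],[29,2],[31,0]]
[[8,8],[9,19],[17,14],[25,5],[29,2],[31,0],[46,12],[48,0]]
[[8,8],[9,19],[17,14],[25,5],[29,2],[31,0],[46,12],[48,0]]
[[8,8],[9,19],[17,14],[25,5],[29,2],[31,0],[46,12],[48,0]]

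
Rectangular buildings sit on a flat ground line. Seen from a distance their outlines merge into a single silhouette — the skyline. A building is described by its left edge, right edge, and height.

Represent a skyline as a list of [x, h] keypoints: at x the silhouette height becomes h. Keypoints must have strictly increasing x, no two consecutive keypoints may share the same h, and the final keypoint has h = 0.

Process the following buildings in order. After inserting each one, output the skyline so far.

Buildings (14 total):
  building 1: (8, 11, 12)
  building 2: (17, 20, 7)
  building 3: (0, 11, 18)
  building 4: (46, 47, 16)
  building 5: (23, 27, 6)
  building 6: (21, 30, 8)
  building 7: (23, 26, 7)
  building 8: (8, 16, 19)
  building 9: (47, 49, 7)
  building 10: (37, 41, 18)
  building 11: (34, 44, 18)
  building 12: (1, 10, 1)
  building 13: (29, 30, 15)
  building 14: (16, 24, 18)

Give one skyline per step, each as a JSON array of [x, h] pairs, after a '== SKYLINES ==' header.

== SKYLINES ==
[[8,12],[11,0]]
[[8,12],[11,0],[17,7],[20,0]]
[[0,18],[11,0],[17,7],[20,0]]
[[0,18],[11,0],[17,7],[20,0],[46,16],[47,0]]
[[0,18],[11,0],[17,7],[20,0],[23,6],[27,0],[46,16],[47,0]]
[[0,18],[11,0],[17,7],[20,0],[21,8],[30,0],[46,16],[47,0]]
[[0,18],[11,0],[17,7],[20,0],[21,8],[30,0],[46,16],[47,0]]
[[0,18],[8,19],[16,0],[17,7],[20,0],[21,8],[30,0],[46,16],[47,0]]
[[0,18],[8,19],[16,0],[17,7],[20,0],[21,8],[30,0],[46,16],[47,7],[49,0]]
[[0,18],[8,19],[16,0],[17,7],[20,0],[21,8],[30,0],[37,18],[41,0],[46,16],[47,7],[49,0]]
[[0,18],[8,19],[16,0],[17,7],[20,0],[21,8],[30,0],[34,18],[44,0],[46,16],[47,7],[49,0]]
[[0,18],[8,19],[16,0],[17,7],[20,0],[21,8],[30,0],[34,18],[44,0],[46,16],[47,7],[49,0]]
[[0,18],[8,19],[16,0],[17,7],[20,0],[21,8],[29,15],[30,0],[34,18],[44,0],[46,16],[47,7],[49,0]]
[[0,18],[8,19],[16,18],[24,8],[29,15],[30,0],[34,18],[44,0],[46,16],[47,7],[49,0]]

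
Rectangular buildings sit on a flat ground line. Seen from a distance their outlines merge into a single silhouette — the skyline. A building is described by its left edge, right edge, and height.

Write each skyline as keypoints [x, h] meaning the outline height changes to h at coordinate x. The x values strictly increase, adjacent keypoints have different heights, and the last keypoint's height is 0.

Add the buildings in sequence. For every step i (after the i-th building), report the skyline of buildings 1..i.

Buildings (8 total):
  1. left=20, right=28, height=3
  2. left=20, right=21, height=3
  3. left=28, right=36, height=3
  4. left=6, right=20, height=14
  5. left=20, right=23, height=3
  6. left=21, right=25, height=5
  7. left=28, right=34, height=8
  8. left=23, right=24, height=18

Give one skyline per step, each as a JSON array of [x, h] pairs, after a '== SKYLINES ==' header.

== SKYLINES ==
[[20,3],[28,0]]
[[20,3],[28,0]]
[[20,3],[36,0]]
[[6,14],[20,3],[36,0]]
[[6,14],[20,3],[36,0]]
[[6,14],[20,3],[21,5],[25,3],[36,0]]
[[6,14],[20,3],[21,5],[25,3],[28,8],[34,3],[36,0]]
[[6,14],[20,3],[21,5],[23,18],[24,5],[25,3],[28,8],[34,3],[36,0]]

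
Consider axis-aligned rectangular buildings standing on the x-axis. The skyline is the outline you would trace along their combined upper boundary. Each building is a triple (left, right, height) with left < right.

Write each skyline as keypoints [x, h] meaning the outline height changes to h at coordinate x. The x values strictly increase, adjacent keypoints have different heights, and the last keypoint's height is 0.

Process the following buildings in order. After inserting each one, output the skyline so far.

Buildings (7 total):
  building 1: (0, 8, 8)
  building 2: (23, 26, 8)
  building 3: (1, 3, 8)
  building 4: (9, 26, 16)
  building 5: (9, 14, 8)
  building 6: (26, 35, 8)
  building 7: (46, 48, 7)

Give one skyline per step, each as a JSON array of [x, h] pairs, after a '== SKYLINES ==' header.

== SKYLINES ==
[[0,8],[8,0]]
[[0,8],[8,0],[23,8],[26,0]]
[[0,8],[8,0],[23,8],[26,0]]
[[0,8],[8,0],[9,16],[26,0]]
[[0,8],[8,0],[9,16],[26,0]]
[[0,8],[8,0],[9,16],[26,8],[35,0]]
[[0,8],[8,0],[9,16],[26,8],[35,0],[46,7],[48,0]]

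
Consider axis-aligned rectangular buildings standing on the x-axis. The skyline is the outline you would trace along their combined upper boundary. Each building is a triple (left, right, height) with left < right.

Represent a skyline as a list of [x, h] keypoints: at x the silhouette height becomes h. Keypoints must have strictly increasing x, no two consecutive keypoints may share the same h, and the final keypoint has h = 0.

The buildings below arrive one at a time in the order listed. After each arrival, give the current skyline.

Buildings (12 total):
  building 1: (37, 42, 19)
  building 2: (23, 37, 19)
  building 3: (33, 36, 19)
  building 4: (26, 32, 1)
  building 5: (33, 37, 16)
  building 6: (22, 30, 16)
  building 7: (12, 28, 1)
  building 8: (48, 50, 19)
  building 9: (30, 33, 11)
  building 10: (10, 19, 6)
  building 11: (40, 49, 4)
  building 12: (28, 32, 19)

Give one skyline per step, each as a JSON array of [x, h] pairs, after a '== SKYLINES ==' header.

== SKYLINES ==
[[37,19],[42,0]]
[[23,19],[42,0]]
[[23,19],[42,0]]
[[23,19],[42,0]]
[[23,19],[42,0]]
[[22,16],[23,19],[42,0]]
[[12,1],[22,16],[23,19],[42,0]]
[[12,1],[22,16],[23,19],[42,0],[48,19],[50,0]]
[[12,1],[22,16],[23,19],[42,0],[48,19],[50,0]]
[[10,6],[19,1],[22,16],[23,19],[42,0],[48,19],[50,0]]
[[10,6],[19,1],[22,16],[23,19],[42,4],[48,19],[50,0]]
[[10,6],[19,1],[22,16],[23,19],[42,4],[48,19],[50,0]]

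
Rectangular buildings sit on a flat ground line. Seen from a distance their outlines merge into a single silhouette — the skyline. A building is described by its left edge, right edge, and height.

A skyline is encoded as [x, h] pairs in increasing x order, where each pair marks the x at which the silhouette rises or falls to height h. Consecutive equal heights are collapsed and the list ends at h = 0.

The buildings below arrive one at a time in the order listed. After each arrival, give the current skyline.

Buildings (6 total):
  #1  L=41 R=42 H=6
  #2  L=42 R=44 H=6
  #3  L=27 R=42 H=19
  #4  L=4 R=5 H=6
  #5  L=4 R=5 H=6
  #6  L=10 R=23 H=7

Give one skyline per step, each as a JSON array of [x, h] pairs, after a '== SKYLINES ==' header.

== SKYLINES ==
[[41,6],[42,0]]
[[41,6],[44,0]]
[[27,19],[42,6],[44,0]]
[[4,6],[5,0],[27,19],[42,6],[44,0]]
[[4,6],[5,0],[27,19],[42,6],[44,0]]
[[4,6],[5,0],[10,7],[23,0],[27,19],[42,6],[44,0]]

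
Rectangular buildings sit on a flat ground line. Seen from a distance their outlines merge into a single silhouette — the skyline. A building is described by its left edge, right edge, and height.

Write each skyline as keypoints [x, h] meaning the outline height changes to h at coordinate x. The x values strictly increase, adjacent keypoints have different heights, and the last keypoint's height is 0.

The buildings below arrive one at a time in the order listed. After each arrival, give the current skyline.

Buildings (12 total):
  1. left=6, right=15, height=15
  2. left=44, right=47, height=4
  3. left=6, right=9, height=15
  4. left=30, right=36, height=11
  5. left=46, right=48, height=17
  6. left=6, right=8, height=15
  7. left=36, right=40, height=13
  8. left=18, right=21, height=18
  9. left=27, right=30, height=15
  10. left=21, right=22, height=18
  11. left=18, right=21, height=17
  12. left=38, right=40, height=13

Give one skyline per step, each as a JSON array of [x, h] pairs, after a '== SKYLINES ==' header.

== SKYLINES ==
[[6,15],[15,0]]
[[6,15],[15,0],[44,4],[47,0]]
[[6,15],[15,0],[44,4],[47,0]]
[[6,15],[15,0],[30,11],[36,0],[44,4],[47,0]]
[[6,15],[15,0],[30,11],[36,0],[44,4],[46,17],[48,0]]
[[6,15],[15,0],[30,11],[36,0],[44,4],[46,17],[48,0]]
[[6,15],[15,0],[30,11],[36,13],[40,0],[44,4],[46,17],[48,0]]
[[6,15],[15,0],[18,18],[21,0],[30,11],[36,13],[40,0],[44,4],[46,17],[48,0]]
[[6,15],[15,0],[18,18],[21,0],[27,15],[30,11],[36,13],[40,0],[44,4],[46,17],[48,0]]
[[6,15],[15,0],[18,18],[22,0],[27,15],[30,11],[36,13],[40,0],[44,4],[46,17],[48,0]]
[[6,15],[15,0],[18,18],[22,0],[27,15],[30,11],[36,13],[40,0],[44,4],[46,17],[48,0]]
[[6,15],[15,0],[18,18],[22,0],[27,15],[30,11],[36,13],[40,0],[44,4],[46,17],[48,0]]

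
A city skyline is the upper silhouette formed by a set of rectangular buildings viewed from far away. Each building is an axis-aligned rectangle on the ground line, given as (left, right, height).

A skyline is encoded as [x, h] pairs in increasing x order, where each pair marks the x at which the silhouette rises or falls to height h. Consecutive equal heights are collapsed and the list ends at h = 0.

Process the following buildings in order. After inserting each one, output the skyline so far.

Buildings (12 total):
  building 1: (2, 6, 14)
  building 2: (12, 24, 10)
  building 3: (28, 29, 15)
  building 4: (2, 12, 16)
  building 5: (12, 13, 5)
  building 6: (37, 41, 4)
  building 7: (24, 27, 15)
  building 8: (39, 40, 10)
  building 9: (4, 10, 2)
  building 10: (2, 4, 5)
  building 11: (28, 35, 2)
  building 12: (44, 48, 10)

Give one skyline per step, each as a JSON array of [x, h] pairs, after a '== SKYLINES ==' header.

== SKYLINES ==
[[2,14],[6,0]]
[[2,14],[6,0],[12,10],[24,0]]
[[2,14],[6,0],[12,10],[24,0],[28,15],[29,0]]
[[2,16],[12,10],[24,0],[28,15],[29,0]]
[[2,16],[12,10],[24,0],[28,15],[29,0]]
[[2,16],[12,10],[24,0],[28,15],[29,0],[37,4],[41,0]]
[[2,16],[12,10],[24,15],[27,0],[28,15],[29,0],[37,4],[41,0]]
[[2,16],[12,10],[24,15],[27,0],[28,15],[29,0],[37,4],[39,10],[40,4],[41,0]]
[[2,16],[12,10],[24,15],[27,0],[28,15],[29,0],[37,4],[39,10],[40,4],[41,0]]
[[2,16],[12,10],[24,15],[27,0],[28,15],[29,0],[37,4],[39,10],[40,4],[41,0]]
[[2,16],[12,10],[24,15],[27,0],[28,15],[29,2],[35,0],[37,4],[39,10],[40,4],[41,0]]
[[2,16],[12,10],[24,15],[27,0],[28,15],[29,2],[35,0],[37,4],[39,10],[40,4],[41,0],[44,10],[48,0]]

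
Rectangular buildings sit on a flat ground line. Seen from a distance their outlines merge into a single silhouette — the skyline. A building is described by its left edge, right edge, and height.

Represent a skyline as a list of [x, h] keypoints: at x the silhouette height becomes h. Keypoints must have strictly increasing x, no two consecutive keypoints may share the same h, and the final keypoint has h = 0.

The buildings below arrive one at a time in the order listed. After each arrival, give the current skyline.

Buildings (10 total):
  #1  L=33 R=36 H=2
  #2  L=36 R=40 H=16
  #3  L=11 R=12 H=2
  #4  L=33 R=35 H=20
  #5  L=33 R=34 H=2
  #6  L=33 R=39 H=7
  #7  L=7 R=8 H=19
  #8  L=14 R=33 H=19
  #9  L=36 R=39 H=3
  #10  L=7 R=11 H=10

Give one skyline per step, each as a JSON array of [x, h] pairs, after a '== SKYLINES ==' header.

== SKYLINES ==
[[33,2],[36,0]]
[[33,2],[36,16],[40,0]]
[[11,2],[12,0],[33,2],[36,16],[40,0]]
[[11,2],[12,0],[33,20],[35,2],[36,16],[40,0]]
[[11,2],[12,0],[33,20],[35,2],[36,16],[40,0]]
[[11,2],[12,0],[33,20],[35,7],[36,16],[40,0]]
[[7,19],[8,0],[11,2],[12,0],[33,20],[35,7],[36,16],[40,0]]
[[7,19],[8,0],[11,2],[12,0],[14,19],[33,20],[35,7],[36,16],[40,0]]
[[7,19],[8,0],[11,2],[12,0],[14,19],[33,20],[35,7],[36,16],[40,0]]
[[7,19],[8,10],[11,2],[12,0],[14,19],[33,20],[35,7],[36,16],[40,0]]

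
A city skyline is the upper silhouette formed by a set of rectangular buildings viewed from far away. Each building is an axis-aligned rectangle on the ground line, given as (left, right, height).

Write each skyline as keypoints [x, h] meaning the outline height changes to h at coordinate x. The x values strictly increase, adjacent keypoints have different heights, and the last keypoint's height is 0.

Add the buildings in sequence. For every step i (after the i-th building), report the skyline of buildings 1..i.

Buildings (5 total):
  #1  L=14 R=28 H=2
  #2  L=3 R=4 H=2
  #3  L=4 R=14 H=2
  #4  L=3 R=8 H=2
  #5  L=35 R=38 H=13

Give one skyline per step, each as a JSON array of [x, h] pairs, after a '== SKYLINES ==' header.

== SKYLINES ==
[[14,2],[28,0]]
[[3,2],[4,0],[14,2],[28,0]]
[[3,2],[28,0]]
[[3,2],[28,0]]
[[3,2],[28,0],[35,13],[38,0]]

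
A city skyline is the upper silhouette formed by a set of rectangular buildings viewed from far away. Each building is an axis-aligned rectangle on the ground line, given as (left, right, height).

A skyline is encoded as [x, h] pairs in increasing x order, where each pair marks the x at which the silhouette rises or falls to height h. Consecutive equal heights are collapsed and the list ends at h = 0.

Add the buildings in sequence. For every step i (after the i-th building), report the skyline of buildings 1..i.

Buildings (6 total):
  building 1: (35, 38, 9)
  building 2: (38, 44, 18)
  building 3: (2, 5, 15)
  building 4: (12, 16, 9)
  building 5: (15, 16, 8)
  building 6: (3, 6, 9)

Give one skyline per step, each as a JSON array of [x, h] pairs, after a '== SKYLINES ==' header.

== SKYLINES ==
[[35,9],[38,0]]
[[35,9],[38,18],[44,0]]
[[2,15],[5,0],[35,9],[38,18],[44,0]]
[[2,15],[5,0],[12,9],[16,0],[35,9],[38,18],[44,0]]
[[2,15],[5,0],[12,9],[16,0],[35,9],[38,18],[44,0]]
[[2,15],[5,9],[6,0],[12,9],[16,0],[35,9],[38,18],[44,0]]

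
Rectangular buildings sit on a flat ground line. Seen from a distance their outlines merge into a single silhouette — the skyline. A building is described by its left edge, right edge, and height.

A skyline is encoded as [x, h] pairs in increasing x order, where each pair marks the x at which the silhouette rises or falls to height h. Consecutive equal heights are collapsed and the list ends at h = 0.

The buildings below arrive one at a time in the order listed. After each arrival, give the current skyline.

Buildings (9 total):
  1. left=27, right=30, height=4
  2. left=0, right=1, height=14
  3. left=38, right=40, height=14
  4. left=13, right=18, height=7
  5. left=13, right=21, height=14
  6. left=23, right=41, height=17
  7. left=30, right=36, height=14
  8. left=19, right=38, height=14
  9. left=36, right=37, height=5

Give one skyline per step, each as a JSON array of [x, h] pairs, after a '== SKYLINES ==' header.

== SKYLINES ==
[[27,4],[30,0]]
[[0,14],[1,0],[27,4],[30,0]]
[[0,14],[1,0],[27,4],[30,0],[38,14],[40,0]]
[[0,14],[1,0],[13,7],[18,0],[27,4],[30,0],[38,14],[40,0]]
[[0,14],[1,0],[13,14],[21,0],[27,4],[30,0],[38,14],[40,0]]
[[0,14],[1,0],[13,14],[21,0],[23,17],[41,0]]
[[0,14],[1,0],[13,14],[21,0],[23,17],[41,0]]
[[0,14],[1,0],[13,14],[23,17],[41,0]]
[[0,14],[1,0],[13,14],[23,17],[41,0]]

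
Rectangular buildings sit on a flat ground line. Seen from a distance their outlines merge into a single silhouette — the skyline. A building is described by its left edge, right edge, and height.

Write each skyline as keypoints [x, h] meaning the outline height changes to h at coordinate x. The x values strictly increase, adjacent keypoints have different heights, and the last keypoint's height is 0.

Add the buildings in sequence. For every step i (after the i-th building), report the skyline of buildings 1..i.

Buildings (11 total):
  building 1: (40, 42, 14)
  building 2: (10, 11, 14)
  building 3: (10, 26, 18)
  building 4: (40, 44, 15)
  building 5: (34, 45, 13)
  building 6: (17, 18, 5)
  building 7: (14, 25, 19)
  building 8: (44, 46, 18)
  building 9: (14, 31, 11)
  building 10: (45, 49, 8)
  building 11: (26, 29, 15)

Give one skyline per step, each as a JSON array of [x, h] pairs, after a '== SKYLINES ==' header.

== SKYLINES ==
[[40,14],[42,0]]
[[10,14],[11,0],[40,14],[42,0]]
[[10,18],[26,0],[40,14],[42,0]]
[[10,18],[26,0],[40,15],[44,0]]
[[10,18],[26,0],[34,13],[40,15],[44,13],[45,0]]
[[10,18],[26,0],[34,13],[40,15],[44,13],[45,0]]
[[10,18],[14,19],[25,18],[26,0],[34,13],[40,15],[44,13],[45,0]]
[[10,18],[14,19],[25,18],[26,0],[34,13],[40,15],[44,18],[46,0]]
[[10,18],[14,19],[25,18],[26,11],[31,0],[34,13],[40,15],[44,18],[46,0]]
[[10,18],[14,19],[25,18],[26,11],[31,0],[34,13],[40,15],[44,18],[46,8],[49,0]]
[[10,18],[14,19],[25,18],[26,15],[29,11],[31,0],[34,13],[40,15],[44,18],[46,8],[49,0]]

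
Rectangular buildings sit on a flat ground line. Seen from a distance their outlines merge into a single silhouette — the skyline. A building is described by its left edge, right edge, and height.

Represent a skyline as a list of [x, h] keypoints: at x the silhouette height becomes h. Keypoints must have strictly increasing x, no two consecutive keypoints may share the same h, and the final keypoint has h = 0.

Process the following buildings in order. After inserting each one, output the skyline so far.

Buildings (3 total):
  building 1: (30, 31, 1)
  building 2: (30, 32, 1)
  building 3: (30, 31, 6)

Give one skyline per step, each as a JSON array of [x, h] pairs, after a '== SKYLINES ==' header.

== SKYLINES ==
[[30,1],[31,0]]
[[30,1],[32,0]]
[[30,6],[31,1],[32,0]]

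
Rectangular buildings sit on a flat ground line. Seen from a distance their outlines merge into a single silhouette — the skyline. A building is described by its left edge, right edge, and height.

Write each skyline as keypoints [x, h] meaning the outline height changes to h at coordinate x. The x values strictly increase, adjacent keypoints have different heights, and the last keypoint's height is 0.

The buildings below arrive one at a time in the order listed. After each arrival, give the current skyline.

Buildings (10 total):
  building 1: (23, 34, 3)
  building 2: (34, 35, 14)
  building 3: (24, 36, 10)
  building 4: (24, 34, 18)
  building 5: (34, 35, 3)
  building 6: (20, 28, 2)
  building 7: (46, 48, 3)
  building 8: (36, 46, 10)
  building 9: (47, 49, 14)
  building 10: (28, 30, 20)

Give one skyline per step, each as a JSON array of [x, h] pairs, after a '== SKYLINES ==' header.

== SKYLINES ==
[[23,3],[34,0]]
[[23,3],[34,14],[35,0]]
[[23,3],[24,10],[34,14],[35,10],[36,0]]
[[23,3],[24,18],[34,14],[35,10],[36,0]]
[[23,3],[24,18],[34,14],[35,10],[36,0]]
[[20,2],[23,3],[24,18],[34,14],[35,10],[36,0]]
[[20,2],[23,3],[24,18],[34,14],[35,10],[36,0],[46,3],[48,0]]
[[20,2],[23,3],[24,18],[34,14],[35,10],[46,3],[48,0]]
[[20,2],[23,3],[24,18],[34,14],[35,10],[46,3],[47,14],[49,0]]
[[20,2],[23,3],[24,18],[28,20],[30,18],[34,14],[35,10],[46,3],[47,14],[49,0]]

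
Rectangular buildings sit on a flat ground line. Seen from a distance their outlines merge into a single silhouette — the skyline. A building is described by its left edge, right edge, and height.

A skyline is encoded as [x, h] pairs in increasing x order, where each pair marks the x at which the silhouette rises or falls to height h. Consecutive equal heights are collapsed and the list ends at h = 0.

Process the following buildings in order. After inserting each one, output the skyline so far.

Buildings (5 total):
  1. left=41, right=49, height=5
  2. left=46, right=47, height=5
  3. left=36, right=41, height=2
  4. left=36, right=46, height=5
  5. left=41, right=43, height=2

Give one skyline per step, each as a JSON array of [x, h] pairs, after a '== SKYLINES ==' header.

== SKYLINES ==
[[41,5],[49,0]]
[[41,5],[49,0]]
[[36,2],[41,5],[49,0]]
[[36,5],[49,0]]
[[36,5],[49,0]]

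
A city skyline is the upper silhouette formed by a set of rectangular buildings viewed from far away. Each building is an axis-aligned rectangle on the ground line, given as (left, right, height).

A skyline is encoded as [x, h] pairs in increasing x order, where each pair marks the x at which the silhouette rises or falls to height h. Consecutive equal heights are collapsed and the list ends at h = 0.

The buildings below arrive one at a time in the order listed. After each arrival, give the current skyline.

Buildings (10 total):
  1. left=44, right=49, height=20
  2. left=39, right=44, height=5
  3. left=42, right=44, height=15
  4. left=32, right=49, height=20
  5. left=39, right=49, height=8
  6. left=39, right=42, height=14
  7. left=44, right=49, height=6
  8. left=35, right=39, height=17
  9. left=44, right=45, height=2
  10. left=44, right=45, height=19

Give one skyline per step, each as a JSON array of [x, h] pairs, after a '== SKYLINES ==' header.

== SKYLINES ==
[[44,20],[49,0]]
[[39,5],[44,20],[49,0]]
[[39,5],[42,15],[44,20],[49,0]]
[[32,20],[49,0]]
[[32,20],[49,0]]
[[32,20],[49,0]]
[[32,20],[49,0]]
[[32,20],[49,0]]
[[32,20],[49,0]]
[[32,20],[49,0]]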